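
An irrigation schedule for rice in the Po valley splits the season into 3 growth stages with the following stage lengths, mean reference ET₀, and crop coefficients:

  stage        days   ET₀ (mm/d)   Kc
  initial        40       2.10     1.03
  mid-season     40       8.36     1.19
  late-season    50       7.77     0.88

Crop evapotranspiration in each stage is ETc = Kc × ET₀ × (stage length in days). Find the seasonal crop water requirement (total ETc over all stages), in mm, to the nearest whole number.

initial: 1.03 × 2.10 × 40 = 86.52 mm
mid-season: 1.19 × 8.36 × 40 = 397.94 mm
late-season: 0.88 × 7.77 × 50 = 341.88 mm
Seasonal total = 826.34 mm

826 mm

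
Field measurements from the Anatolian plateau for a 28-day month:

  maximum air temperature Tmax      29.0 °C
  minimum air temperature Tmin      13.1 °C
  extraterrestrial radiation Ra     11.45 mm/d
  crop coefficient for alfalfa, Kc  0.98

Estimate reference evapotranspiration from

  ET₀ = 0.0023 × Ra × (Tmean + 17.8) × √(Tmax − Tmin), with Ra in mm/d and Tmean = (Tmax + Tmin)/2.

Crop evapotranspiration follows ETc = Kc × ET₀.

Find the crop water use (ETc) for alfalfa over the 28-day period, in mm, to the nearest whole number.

Tmean = (29.0 + 13.1)/2 = 21.05 °C
ET₀ = 0.0023 × 11.45 × (21.05 + 17.8) × √15.9 = 0.0023 × 11.45 × 38.85 × 3.9875 = 4.0797 mm/d
ETc = Kc × ET₀ = 0.98 × 4.0797 = 3.9981 mm/d
Over 28 days: 3.9981 × 28 = 111.947 mm

112 mm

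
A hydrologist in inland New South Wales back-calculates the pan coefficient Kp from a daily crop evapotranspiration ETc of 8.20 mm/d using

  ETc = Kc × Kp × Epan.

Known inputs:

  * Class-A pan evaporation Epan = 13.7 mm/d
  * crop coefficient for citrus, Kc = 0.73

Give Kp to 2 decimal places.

ETc = Kc × Kp × Epan  ⇒  Kp = ETc / (Kc × Epan)
Kp = 8.20 / (0.73 × 13.7) = 8.20 / 10.001 = 0.8199

0.82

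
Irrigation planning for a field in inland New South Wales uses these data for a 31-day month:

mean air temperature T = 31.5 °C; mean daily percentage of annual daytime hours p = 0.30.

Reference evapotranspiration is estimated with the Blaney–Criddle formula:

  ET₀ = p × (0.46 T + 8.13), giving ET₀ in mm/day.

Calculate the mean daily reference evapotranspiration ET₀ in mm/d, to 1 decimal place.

6.8 mm/d

ET₀ = 0.30 × (0.46 × 31.5 + 8.13) = 0.30 × 22.620 = 6.7860 mm/d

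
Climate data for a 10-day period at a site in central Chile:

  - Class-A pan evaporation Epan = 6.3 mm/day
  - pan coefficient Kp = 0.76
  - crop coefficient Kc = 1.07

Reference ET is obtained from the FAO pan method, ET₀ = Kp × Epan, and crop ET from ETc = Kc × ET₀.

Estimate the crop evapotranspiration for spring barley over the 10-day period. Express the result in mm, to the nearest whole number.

ET₀ = 0.76 × 6.3 = 4.7880 mm/d
ETc = Kc × ET₀ = 1.07 × 4.7880 = 5.1232 mm/d
Over 10 days: 5.1232 × 10 = 51.232 mm

51 mm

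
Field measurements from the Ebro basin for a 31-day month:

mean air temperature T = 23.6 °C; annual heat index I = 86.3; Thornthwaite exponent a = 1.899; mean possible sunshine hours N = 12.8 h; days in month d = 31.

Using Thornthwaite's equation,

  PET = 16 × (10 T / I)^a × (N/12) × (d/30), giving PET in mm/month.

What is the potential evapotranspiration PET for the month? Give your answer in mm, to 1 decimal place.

119.1 mm

10T/I = 10 × 23.6 / 86.3 = 2.7346
(10T/I)^a = 2.7346^1.899 = 6.7556
Uncorrected PET = 16 × 6.7556 = 108.090 mm
Correction = (N/12)(d/30) = (12.8/12)(31/30) = 1.1022
PET = 108.090 × 1.1022 = 119.137 mm/month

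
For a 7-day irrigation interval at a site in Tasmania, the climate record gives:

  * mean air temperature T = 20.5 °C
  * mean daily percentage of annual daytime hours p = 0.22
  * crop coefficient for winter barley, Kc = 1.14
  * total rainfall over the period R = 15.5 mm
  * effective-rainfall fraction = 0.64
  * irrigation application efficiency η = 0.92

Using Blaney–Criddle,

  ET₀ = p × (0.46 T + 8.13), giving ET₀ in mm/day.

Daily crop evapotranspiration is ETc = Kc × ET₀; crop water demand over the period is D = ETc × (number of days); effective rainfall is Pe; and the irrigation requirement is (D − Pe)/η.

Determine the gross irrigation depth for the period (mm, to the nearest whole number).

23 mm

ET₀ = 0.22 × (0.46 × 20.5 + 8.13) = 0.22 × 17.560 = 3.8632 mm/d
ETc = Kc × ET₀ = 1.14 × 3.8632 = 4.4040 mm/d
Crop demand D = ETc × 7 d = 4.4040 × 7 = 30.828 mm
Pe = 0.64 × 15.5 = 9.920 mm
D − Pe = 30.828 − 9.920 = 20.908 mm
Gross irrigation = 20.908 / 0.92 = 22.726 mm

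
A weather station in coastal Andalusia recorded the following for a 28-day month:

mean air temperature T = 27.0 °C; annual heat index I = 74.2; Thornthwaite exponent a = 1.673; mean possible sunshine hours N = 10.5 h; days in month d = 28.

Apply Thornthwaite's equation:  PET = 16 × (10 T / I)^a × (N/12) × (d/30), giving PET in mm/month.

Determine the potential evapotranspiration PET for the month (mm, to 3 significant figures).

10T/I = 10 × 27.0 / 74.2 = 3.6388
(10T/I)^a = 3.6388^1.673 = 8.6793
Uncorrected PET = 16 × 8.6793 = 138.869 mm
Correction = (N/12)(d/30) = (10.5/12)(28/30) = 0.8167
PET = 138.869 × 0.8167 = 113.414 mm/month

113 mm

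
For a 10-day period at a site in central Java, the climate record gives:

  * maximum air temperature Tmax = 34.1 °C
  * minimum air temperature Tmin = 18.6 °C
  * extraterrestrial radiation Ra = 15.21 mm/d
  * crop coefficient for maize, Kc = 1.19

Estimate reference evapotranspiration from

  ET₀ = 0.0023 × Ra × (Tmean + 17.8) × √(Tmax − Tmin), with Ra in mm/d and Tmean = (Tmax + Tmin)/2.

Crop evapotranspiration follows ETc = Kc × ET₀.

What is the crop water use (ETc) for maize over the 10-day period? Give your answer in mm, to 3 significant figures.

Tmean = (34.1 + 18.6)/2 = 26.35 °C
ET₀ = 0.0023 × 15.21 × (26.35 + 17.8) × √15.5 = 0.0023 × 15.21 × 44.15 × 3.9370 = 6.0807 mm/d
ETc = Kc × ET₀ = 1.19 × 6.0807 = 7.2360 mm/d
Over 10 days: 7.2360 × 10 = 72.360 mm

72.4 mm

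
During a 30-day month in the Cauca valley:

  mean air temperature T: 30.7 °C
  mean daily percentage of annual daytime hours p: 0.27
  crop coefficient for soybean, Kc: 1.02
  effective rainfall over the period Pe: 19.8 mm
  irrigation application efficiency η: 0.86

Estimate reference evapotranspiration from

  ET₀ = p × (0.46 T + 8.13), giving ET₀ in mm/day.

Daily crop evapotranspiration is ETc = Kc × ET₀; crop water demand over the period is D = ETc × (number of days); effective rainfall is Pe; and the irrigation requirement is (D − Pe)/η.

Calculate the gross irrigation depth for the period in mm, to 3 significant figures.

191 mm

ET₀ = 0.27 × (0.46 × 30.7 + 8.13) = 0.27 × 22.252 = 6.0080 mm/d
ETc = Kc × ET₀ = 1.02 × 6.0080 = 6.1282 mm/d
Crop demand D = ETc × 30 d = 6.1282 × 30 = 183.846 mm
D − Pe = 183.846 − 19.8 = 164.046 mm
Gross irrigation = 164.046 / 0.86 = 190.751 mm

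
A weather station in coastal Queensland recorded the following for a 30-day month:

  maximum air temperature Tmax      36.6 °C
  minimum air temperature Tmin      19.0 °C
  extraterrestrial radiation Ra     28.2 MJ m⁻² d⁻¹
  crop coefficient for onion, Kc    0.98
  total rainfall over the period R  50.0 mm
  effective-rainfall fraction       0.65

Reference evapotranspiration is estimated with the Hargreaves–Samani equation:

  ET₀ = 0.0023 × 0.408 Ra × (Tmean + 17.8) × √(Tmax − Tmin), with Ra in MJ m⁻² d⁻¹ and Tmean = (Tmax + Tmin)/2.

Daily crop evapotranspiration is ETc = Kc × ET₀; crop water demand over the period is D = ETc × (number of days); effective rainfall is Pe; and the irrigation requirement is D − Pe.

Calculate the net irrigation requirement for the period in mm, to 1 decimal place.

Tmean = (36.6 + 19.0)/2 = 27.80 °C
0.408 Ra = 0.408 × 28.2 = 11.5056 mm/d equivalent
ET₀ = 0.0023 × 11.5056 × (27.80 + 17.8) × √17.6 = 0.0023 × 11.5056 × 45.60 × 4.1952 = 5.0624 mm/d
ETc = Kc × ET₀ = 0.98 × 5.0624 = 4.9612 mm/d
Crop demand D = ETc × 30 d = 4.9612 × 30 = 148.836 mm
Pe = 0.65 × 50.0 = 32.500 mm
D − Pe = 148.836 − 32.500 = 116.336 mm

116.3 mm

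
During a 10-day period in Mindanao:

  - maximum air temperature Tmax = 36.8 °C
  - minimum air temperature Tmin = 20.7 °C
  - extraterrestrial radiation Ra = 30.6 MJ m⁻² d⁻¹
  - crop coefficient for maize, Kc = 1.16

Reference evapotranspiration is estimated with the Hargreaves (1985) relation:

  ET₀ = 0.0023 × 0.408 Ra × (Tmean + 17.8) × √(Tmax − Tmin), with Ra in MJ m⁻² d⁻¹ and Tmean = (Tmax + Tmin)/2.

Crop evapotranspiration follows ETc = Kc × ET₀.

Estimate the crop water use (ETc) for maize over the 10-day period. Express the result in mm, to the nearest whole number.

62 mm

Tmean = (36.8 + 20.7)/2 = 28.75 °C
0.408 Ra = 0.408 × 30.6 = 12.4848 mm/d equivalent
ET₀ = 0.0023 × 12.4848 × (28.75 + 17.8) × √16.1 = 0.0023 × 12.4848 × 46.55 × 4.0125 = 5.3634 mm/d
ETc = Kc × ET₀ = 1.16 × 5.3634 = 6.2215 mm/d
Over 10 days: 6.2215 × 10 = 62.215 mm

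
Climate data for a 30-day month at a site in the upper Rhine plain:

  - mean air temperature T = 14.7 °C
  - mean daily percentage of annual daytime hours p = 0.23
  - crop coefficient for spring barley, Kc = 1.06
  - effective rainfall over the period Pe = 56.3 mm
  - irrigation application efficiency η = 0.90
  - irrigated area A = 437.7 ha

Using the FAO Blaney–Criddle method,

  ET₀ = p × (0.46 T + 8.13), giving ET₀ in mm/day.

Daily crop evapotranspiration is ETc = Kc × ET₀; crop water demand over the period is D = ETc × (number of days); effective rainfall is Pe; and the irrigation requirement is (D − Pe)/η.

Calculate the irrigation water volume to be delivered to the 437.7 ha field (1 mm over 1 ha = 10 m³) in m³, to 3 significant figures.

256000 m³

ET₀ = 0.23 × (0.46 × 14.7 + 8.13) = 0.23 × 14.892 = 3.4252 mm/d
ETc = Kc × ET₀ = 1.06 × 3.4252 = 3.6307 mm/d
Crop demand D = ETc × 30 d = 3.6307 × 30 = 108.921 mm
D − Pe = 108.921 − 56.3 = 52.621 mm
Gross irrigation = 52.621 / 0.90 = 58.468 mm
Volume = 58.468 mm × 437.7 ha × 10 = 255914.4 m³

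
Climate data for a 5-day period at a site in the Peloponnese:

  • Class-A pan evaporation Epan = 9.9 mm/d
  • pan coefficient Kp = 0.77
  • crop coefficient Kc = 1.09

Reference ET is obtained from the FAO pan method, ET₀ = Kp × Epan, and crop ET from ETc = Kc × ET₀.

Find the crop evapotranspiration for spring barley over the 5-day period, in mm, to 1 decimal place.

41.5 mm

ET₀ = 0.77 × 9.9 = 7.6230 mm/d
ETc = Kc × ET₀ = 1.09 × 7.6230 = 8.3091 mm/d
Over 5 days: 8.3091 × 5 = 41.546 mm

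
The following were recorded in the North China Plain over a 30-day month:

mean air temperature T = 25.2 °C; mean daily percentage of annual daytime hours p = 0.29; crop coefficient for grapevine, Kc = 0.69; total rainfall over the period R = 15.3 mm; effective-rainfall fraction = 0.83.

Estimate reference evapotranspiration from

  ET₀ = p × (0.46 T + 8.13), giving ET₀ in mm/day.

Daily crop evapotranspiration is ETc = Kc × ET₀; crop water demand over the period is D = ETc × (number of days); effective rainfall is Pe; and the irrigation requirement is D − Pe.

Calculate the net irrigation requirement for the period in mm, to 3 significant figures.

ET₀ = 0.29 × (0.46 × 25.2 + 8.13) = 0.29 × 19.722 = 5.7194 mm/d
ETc = Kc × ET₀ = 0.69 × 5.7194 = 3.9464 mm/d
Crop demand D = ETc × 30 d = 3.9464 × 30 = 118.392 mm
Pe = 0.83 × 15.3 = 12.699 mm
D − Pe = 118.392 − 12.699 = 105.693 mm

106 mm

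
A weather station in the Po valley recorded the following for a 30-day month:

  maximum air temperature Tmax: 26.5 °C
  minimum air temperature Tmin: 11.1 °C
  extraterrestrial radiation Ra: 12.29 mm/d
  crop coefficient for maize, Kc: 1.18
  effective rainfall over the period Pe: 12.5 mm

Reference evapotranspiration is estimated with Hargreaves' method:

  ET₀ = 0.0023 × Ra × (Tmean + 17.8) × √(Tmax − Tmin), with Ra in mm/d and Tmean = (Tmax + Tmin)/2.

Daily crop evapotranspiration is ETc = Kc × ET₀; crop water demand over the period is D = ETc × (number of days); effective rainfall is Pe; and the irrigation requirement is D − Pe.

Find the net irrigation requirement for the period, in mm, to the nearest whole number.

131 mm

Tmean = (26.5 + 11.1)/2 = 18.80 °C
ET₀ = 0.0023 × 12.29 × (18.80 + 17.8) × √15.4 = 0.0023 × 12.29 × 36.60 × 3.9243 = 4.0600 mm/d
ETc = Kc × ET₀ = 1.18 × 4.0600 = 4.7908 mm/d
Crop demand D = ETc × 30 d = 4.7908 × 30 = 143.724 mm
D − Pe = 143.724 − 12.5 = 131.224 mm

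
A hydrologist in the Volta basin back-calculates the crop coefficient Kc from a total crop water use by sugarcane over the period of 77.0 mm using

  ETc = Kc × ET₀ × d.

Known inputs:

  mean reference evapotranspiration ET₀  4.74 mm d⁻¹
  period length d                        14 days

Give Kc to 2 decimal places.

ETc = Kc × ET₀ × d  ⇒  Kc = ETc / (ET₀ × d)
Kc = 77.0 / (4.74 × 14) = 77.0 / 66.36 = 1.1603

1.16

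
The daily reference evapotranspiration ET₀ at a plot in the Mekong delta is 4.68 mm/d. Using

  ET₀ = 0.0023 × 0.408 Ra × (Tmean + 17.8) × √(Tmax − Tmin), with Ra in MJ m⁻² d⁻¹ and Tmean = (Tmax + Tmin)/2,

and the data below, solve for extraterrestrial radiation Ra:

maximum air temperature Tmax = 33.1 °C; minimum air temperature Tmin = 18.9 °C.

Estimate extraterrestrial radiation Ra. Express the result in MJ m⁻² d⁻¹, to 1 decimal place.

Tmean = (33.1+18.9)/2 = 26.00 °C; ΔT = 14.2
Ra = ET₀ / [0.0023 × 0.408 × (Tmean+17.8) × √ΔT]
   = 4.68 / (0.0023 × 0.408 × 43.80 × 3.7683) = 30.216 MJ m⁻² d⁻¹

30.2 MJ m⁻² d⁻¹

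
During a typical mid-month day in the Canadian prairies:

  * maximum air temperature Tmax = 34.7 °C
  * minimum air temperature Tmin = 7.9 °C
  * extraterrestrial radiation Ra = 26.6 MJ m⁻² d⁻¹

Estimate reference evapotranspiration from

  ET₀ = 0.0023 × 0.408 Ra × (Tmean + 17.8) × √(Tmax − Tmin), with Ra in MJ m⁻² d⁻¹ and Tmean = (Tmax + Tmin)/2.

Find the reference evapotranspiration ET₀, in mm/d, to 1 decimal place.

Tmean = (34.7 + 7.9)/2 = 21.30 °C
0.408 Ra = 0.408 × 26.6 = 10.8528 mm/d equivalent
ET₀ = 0.0023 × 10.8528 × (21.30 + 17.8) × √26.8 = 0.0023 × 10.8528 × 39.10 × 5.1769 = 5.0526 mm/d

5.1 mm/d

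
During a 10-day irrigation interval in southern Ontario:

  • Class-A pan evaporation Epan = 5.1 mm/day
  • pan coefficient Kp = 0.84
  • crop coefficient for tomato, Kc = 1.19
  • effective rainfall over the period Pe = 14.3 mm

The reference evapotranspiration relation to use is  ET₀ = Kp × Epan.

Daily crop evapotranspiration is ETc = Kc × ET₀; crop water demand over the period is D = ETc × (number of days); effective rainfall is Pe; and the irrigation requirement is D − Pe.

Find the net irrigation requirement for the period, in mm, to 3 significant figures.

ET₀ = 0.84 × 5.1 = 4.2840 mm/d
ETc = Kc × ET₀ = 1.19 × 4.2840 = 5.0980 mm/d
Crop demand D = ETc × 10 d = 5.0980 × 10 = 50.980 mm
D − Pe = 50.980 − 14.3 = 36.680 mm

36.7 mm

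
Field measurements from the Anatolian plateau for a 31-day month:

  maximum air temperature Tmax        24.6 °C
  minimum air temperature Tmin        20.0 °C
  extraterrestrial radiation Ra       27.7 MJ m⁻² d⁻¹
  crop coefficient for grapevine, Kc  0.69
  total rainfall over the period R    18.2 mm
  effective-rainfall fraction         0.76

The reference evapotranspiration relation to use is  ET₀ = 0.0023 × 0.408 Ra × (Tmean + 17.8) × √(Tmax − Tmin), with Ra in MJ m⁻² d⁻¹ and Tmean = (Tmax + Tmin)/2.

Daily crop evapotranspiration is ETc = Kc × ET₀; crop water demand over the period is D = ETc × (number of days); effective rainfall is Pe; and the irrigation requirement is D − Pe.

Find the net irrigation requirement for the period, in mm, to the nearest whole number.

Tmean = (24.6 + 20.0)/2 = 22.30 °C
0.408 Ra = 0.408 × 27.7 = 11.3016 mm/d equivalent
ET₀ = 0.0023 × 11.3016 × (22.30 + 17.8) × √4.6 = 0.0023 × 11.3016 × 40.10 × 2.1448 = 2.2356 mm/d
ETc = Kc × ET₀ = 0.69 × 2.2356 = 1.5426 mm/d
Crop demand D = ETc × 31 d = 1.5426 × 31 = 47.821 mm
Pe = 0.76 × 18.2 = 13.832 mm
D − Pe = 47.821 − 13.832 = 33.989 mm

34 mm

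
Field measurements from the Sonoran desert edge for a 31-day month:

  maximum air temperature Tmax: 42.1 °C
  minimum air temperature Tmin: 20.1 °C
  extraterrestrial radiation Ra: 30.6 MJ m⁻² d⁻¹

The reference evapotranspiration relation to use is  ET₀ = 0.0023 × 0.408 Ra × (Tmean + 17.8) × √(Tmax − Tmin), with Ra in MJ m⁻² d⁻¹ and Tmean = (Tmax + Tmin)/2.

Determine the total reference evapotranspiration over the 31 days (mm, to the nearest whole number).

Tmean = (42.1 + 20.1)/2 = 31.10 °C
0.408 Ra = 0.408 × 30.6 = 12.4848 mm/d equivalent
ET₀ = 0.0023 × 12.4848 × (31.10 + 17.8) × √22.0 = 0.0023 × 12.4848 × 48.90 × 4.6904 = 6.5861 mm/d
Over 31 days: 6.5861 × 31 = 204.169 mm

204 mm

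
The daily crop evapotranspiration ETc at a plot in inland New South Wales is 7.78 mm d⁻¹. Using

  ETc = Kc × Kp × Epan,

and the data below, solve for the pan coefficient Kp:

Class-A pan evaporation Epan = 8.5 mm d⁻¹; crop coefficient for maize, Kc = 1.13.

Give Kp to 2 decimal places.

ETc = Kc × Kp × Epan  ⇒  Kp = ETc / (Kc × Epan)
Kp = 7.78 / (1.13 × 8.5) = 7.78 / 9.605 = 0.8100

0.81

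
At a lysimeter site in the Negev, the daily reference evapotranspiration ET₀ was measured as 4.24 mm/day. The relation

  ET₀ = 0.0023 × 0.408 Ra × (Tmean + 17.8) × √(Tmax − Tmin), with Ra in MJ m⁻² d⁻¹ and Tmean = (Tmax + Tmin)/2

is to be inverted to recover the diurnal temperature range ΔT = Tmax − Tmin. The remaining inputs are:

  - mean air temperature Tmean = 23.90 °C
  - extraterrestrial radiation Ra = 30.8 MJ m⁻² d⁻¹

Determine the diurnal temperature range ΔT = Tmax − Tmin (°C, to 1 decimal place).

12.4 °C

√ΔT = ET₀ / [0.0023 × 0.408 × Ra × (Tmean+17.8)] = 4.24 / (0.0023 × 12.5664 × 41.70) = 3.5180
ΔT = 3.5180² = 12.376 °C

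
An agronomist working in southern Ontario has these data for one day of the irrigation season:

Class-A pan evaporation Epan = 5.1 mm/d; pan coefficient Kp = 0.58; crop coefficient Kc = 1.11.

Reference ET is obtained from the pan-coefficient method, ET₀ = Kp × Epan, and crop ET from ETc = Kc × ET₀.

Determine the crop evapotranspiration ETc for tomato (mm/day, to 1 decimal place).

ET₀ = 0.58 × 5.1 = 2.9580 mm/d
ETc = Kc × ET₀ = 1.11 × 2.9580 = 3.2834 mm/d

3.3 mm/day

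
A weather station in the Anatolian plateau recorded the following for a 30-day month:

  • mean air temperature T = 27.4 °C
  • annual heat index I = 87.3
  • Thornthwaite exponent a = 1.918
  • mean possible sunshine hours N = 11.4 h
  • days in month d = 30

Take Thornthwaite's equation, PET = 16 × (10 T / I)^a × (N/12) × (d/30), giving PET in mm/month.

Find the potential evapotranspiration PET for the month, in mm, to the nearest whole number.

136 mm

10T/I = 10 × 27.4 / 87.3 = 3.1386
(10T/I)^a = 3.1386^1.918 = 8.9689
Uncorrected PET = 16 × 8.9689 = 143.502 mm
Correction = (N/12)(d/30) = (11.4/12)(30/30) = 0.9500
PET = 143.502 × 0.9500 = 136.327 mm/month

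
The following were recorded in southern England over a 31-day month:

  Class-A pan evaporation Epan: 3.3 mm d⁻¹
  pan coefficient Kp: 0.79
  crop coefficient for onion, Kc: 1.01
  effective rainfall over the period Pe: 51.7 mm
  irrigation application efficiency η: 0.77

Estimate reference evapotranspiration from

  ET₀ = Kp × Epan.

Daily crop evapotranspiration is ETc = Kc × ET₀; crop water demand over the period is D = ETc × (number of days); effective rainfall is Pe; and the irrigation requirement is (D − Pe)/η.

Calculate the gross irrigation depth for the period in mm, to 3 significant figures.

ET₀ = 0.79 × 3.3 = 2.6070 mm/d
ETc = Kc × ET₀ = 1.01 × 2.6070 = 2.6331 mm/d
Crop demand D = ETc × 31 d = 2.6331 × 31 = 81.626 mm
D − Pe = 81.626 − 51.7 = 29.926 mm
Gross irrigation = 29.926 / 0.77 = 38.865 mm

38.9 mm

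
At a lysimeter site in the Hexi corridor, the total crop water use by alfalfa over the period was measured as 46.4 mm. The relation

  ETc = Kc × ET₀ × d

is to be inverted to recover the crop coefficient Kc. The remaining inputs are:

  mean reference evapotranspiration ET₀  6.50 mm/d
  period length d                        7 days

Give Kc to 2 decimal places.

1.02

ETc = Kc × ET₀ × d  ⇒  Kc = ETc / (ET₀ × d)
Kc = 46.4 / (6.50 × 7) = 46.4 / 45.50 = 1.0198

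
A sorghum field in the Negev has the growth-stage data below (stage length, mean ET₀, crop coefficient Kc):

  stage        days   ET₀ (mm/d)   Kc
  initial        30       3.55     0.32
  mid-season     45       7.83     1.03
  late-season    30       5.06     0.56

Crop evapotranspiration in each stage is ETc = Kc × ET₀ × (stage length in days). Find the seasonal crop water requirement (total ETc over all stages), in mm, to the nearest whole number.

482 mm

initial: 0.32 × 3.55 × 30 = 34.08 mm
mid-season: 1.03 × 7.83 × 45 = 362.92 mm
late-season: 0.56 × 5.06 × 30 = 85.01 mm
Seasonal total = 482.01 mm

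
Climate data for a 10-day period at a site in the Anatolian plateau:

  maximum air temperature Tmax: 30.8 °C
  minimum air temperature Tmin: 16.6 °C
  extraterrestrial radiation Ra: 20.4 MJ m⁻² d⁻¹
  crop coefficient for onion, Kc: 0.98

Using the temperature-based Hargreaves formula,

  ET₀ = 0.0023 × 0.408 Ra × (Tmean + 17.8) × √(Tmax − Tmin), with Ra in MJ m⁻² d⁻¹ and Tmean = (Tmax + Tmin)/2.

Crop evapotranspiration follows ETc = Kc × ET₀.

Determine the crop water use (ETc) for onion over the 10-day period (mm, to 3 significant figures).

29.3 mm

Tmean = (30.8 + 16.6)/2 = 23.70 °C
0.408 Ra = 0.408 × 20.4 = 8.3232 mm/d equivalent
ET₀ = 0.0023 × 8.3232 × (23.70 + 17.8) × √14.2 = 0.0023 × 8.3232 × 41.50 × 3.7683 = 2.9937 mm/d
ETc = Kc × ET₀ = 0.98 × 2.9937 = 2.9338 mm/d
Over 10 days: 2.9338 × 10 = 29.338 mm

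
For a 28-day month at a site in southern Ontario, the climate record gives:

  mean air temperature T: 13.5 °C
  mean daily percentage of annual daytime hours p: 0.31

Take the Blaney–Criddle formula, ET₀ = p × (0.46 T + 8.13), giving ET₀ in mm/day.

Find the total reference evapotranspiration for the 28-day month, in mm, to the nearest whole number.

ET₀ = 0.31 × (0.46 × 13.5 + 8.13) = 0.31 × 14.340 = 4.4454 mm/d
Monthly total = 4.4454 × 28 = 124.471 mm

124 mm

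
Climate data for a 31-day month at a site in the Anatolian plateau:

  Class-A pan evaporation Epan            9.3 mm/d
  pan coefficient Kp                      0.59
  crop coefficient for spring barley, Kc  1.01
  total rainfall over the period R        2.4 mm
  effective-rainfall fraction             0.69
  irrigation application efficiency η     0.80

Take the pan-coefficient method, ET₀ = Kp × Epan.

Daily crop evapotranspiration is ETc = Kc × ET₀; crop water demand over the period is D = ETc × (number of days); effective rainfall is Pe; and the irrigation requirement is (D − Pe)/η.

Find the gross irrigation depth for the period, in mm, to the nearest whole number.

213 mm

ET₀ = 0.59 × 9.3 = 5.4870 mm/d
ETc = Kc × ET₀ = 1.01 × 5.4870 = 5.5419 mm/d
Crop demand D = ETc × 31 d = 5.5419 × 31 = 171.799 mm
Pe = 0.69 × 2.4 = 1.656 mm
D − Pe = 171.799 − 1.656 = 170.143 mm
Gross irrigation = 170.143 / 0.80 = 212.679 mm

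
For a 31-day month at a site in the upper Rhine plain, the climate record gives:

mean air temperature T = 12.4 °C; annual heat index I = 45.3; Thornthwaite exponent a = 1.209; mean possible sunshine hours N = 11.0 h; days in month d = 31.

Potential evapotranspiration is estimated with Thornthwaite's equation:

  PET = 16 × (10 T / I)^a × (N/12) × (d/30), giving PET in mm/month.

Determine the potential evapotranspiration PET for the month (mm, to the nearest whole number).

51 mm

10T/I = 10 × 12.4 / 45.3 = 2.7373
(10T/I)^a = 2.7373^1.209 = 3.3785
Uncorrected PET = 16 × 3.3785 = 54.056 mm
Correction = (N/12)(d/30) = (11.0/12)(31/30) = 0.9472
PET = 54.056 × 0.9472 = 51.202 mm/month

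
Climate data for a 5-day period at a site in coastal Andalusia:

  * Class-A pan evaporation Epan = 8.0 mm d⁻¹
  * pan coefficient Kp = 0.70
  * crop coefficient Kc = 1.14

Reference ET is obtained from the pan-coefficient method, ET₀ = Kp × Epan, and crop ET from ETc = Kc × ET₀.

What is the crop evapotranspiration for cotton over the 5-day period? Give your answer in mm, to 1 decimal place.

31.9 mm

ET₀ = 0.70 × 8.0 = 5.6000 mm/d
ETc = Kc × ET₀ = 1.14 × 5.6000 = 6.3840 mm/d
Over 5 days: 6.3840 × 5 = 31.920 mm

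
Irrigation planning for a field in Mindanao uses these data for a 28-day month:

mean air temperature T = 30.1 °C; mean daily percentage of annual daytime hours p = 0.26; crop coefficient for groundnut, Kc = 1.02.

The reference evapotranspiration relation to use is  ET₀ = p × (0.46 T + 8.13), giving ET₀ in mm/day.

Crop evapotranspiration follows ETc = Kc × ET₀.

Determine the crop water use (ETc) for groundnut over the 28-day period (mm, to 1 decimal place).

163.2 mm

ET₀ = 0.26 × (0.46 × 30.1 + 8.13) = 0.26 × 21.976 = 5.7138 mm/d
ETc = Kc × ET₀ = 1.02 × 5.7138 = 5.8281 mm/d
Over 28 days: 5.8281 × 28 = 163.187 mm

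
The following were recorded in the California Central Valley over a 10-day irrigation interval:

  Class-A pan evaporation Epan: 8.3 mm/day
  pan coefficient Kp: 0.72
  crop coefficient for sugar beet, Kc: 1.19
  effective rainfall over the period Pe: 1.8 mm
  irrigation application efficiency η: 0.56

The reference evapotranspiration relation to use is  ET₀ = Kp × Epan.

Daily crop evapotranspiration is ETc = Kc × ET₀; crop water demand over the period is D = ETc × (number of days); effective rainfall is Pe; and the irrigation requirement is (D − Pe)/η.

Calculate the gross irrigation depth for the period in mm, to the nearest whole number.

ET₀ = 0.72 × 8.3 = 5.9760 mm/d
ETc = Kc × ET₀ = 1.19 × 5.9760 = 7.1114 mm/d
Crop demand D = ETc × 10 d = 7.1114 × 10 = 71.114 mm
D − Pe = 71.114 − 1.8 = 69.314 mm
Gross irrigation = 69.314 / 0.56 = 123.775 mm

124 mm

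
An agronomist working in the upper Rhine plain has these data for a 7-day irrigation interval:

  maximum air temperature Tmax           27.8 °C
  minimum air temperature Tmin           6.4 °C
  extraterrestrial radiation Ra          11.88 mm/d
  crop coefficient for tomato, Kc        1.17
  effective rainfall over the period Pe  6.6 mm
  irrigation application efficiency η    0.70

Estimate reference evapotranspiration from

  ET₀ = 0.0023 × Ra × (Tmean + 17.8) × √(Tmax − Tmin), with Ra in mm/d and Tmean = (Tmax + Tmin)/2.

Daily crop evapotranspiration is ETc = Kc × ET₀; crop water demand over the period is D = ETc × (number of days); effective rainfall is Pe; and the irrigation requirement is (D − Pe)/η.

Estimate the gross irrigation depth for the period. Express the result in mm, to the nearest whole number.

42 mm

Tmean = (27.8 + 6.4)/2 = 17.10 °C
ET₀ = 0.0023 × 11.88 × (17.10 + 17.8) × √21.4 = 0.0023 × 11.88 × 34.90 × 4.6260 = 4.4114 mm/d
ETc = Kc × ET₀ = 1.17 × 4.4114 = 5.1613 mm/d
Crop demand D = ETc × 7 d = 5.1613 × 7 = 36.129 mm
D − Pe = 36.129 − 6.6 = 29.529 mm
Gross irrigation = 29.529 / 0.70 = 42.184 mm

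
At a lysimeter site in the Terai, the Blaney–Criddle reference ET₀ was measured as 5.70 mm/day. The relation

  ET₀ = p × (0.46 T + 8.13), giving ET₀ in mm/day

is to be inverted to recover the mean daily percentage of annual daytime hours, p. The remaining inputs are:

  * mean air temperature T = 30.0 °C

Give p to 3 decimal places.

0.260

p = ET₀ / (0.46 T + 8.13) = 5.70 / (0.46 × 30.0 + 8.13) = 5.70 / 21.930 = 0.2599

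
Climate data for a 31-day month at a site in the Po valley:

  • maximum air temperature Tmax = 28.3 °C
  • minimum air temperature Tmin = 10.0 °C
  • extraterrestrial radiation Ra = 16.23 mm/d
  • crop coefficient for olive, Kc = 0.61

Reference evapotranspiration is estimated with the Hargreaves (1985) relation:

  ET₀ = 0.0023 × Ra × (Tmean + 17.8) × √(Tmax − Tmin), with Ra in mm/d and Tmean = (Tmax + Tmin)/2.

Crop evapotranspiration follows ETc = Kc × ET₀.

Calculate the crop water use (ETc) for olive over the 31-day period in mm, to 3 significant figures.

Tmean = (28.3 + 10.0)/2 = 19.15 °C
ET₀ = 0.0023 × 16.23 × (19.15 + 17.8) × √18.3 = 0.0023 × 16.23 × 36.95 × 4.2778 = 5.9004 mm/d
ETc = Kc × ET₀ = 0.61 × 5.9004 = 3.5992 mm/d
Over 31 days: 3.5992 × 31 = 111.575 mm

112 mm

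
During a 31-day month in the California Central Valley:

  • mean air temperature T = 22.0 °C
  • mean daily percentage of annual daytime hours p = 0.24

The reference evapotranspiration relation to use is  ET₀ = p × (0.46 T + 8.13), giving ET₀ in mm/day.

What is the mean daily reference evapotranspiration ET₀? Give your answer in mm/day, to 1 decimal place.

4.4 mm/day

ET₀ = 0.24 × (0.46 × 22.0 + 8.13) = 0.24 × 18.250 = 4.3800 mm/d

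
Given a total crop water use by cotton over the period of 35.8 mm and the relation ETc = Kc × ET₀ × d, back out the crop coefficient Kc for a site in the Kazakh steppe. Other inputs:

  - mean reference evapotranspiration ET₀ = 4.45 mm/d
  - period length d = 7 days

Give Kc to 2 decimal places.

ETc = Kc × ET₀ × d  ⇒  Kc = ETc / (ET₀ × d)
Kc = 35.8 / (4.45 × 7) = 35.8 / 31.15 = 1.1493

1.15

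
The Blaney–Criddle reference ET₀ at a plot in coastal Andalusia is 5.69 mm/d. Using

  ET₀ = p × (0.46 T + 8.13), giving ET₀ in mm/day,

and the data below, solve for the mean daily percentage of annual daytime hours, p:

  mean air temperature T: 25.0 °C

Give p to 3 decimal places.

p = ET₀ / (0.46 T + 8.13) = 5.69 / (0.46 × 25.0 + 8.13) = 5.69 / 19.630 = 0.2899

0.290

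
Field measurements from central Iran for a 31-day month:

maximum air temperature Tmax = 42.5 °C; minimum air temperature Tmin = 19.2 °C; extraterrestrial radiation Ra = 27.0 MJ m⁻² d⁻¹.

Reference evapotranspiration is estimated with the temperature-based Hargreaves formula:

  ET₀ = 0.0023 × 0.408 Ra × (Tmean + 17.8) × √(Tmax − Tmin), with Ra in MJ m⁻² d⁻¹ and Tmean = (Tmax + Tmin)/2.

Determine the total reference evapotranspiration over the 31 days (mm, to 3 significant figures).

184 mm

Tmean = (42.5 + 19.2)/2 = 30.85 °C
0.408 Ra = 0.408 × 27.0 = 11.0160 mm/d equivalent
ET₀ = 0.0023 × 11.0160 × (30.85 + 17.8) × √23.3 = 0.0023 × 11.0160 × 48.65 × 4.8270 = 5.9499 mm/d
Over 31 days: 5.9499 × 31 = 184.447 mm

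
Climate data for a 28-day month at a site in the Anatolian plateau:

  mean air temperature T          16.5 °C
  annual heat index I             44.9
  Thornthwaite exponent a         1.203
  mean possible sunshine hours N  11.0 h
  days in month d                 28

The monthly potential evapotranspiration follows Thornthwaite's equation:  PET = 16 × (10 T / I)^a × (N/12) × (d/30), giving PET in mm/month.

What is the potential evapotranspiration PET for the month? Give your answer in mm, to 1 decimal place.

65.5 mm

10T/I = 10 × 16.5 / 44.9 = 3.6748
(10T/I)^a = 3.6748^1.203 = 4.7860
Uncorrected PET = 16 × 4.7860 = 76.576 mm
Correction = (N/12)(d/30) = (11.0/12)(28/30) = 0.8556
PET = 76.576 × 0.8556 = 65.518 mm/month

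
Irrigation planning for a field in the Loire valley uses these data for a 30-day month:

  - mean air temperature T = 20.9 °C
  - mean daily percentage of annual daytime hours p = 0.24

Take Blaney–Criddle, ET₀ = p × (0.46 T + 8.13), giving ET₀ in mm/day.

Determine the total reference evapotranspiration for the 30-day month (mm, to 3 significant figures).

ET₀ = 0.24 × (0.46 × 20.9 + 8.13) = 0.24 × 17.744 = 4.2586 mm/d
Monthly total = 4.2586 × 30 = 127.758 mm

128 mm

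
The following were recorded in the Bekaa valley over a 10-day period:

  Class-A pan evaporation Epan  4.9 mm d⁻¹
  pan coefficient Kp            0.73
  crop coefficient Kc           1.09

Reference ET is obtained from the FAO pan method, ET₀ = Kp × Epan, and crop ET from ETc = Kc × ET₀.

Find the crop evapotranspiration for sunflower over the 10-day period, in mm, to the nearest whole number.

ET₀ = 0.73 × 4.9 = 3.5770 mm/d
ETc = Kc × ET₀ = 1.09 × 3.5770 = 3.8989 mm/d
Over 10 days: 3.8989 × 10 = 38.989 mm

39 mm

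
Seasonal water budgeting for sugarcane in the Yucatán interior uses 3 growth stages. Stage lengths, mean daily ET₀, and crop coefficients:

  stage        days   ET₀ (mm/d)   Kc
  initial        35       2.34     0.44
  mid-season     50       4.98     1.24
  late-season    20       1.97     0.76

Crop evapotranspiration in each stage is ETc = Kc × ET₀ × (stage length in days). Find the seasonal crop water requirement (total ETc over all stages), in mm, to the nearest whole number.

375 mm

initial: 0.44 × 2.34 × 35 = 36.04 mm
mid-season: 1.24 × 4.98 × 50 = 308.76 mm
late-season: 0.76 × 1.97 × 20 = 29.94 mm
Seasonal total = 374.74 mm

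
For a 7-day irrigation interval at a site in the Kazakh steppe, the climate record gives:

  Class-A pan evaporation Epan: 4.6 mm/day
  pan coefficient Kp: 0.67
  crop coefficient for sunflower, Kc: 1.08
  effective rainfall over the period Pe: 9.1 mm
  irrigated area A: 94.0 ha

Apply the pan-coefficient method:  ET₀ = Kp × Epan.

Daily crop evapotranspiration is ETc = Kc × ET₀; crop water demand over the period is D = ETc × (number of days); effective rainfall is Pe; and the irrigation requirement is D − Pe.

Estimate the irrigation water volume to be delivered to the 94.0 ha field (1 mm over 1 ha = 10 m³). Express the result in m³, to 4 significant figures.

ET₀ = 0.67 × 4.6 = 3.0820 mm/d
ETc = Kc × ET₀ = 1.08 × 3.0820 = 3.3286 mm/d
Crop demand D = ETc × 7 d = 3.3286 × 7 = 23.300 mm
D − Pe = 23.300 − 9.1 = 14.200 mm
Volume = 14.200 mm × 94.0 ha × 10 = 13348.0 m³

13350 m³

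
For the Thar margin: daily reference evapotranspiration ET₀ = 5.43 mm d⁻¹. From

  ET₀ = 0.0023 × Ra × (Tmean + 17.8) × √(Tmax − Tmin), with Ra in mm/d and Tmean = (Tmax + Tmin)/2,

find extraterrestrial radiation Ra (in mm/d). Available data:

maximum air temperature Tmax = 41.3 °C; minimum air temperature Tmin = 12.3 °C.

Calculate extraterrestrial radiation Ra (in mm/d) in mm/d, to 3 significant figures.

Tmean = 26.80 °C; √ΔT = 5.3852
Ra = ET₀ / [0.0023 × (Tmean+17.8) × √ΔT] = 5.43 / (0.0023 × 44.60 × 5.3852) = 9.830 mm/d

9.83 mm/d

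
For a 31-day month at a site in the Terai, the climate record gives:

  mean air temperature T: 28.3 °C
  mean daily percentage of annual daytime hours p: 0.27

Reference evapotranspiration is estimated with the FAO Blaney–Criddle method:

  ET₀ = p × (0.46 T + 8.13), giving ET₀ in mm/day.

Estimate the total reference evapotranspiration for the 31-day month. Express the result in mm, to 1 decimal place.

177.0 mm

ET₀ = 0.27 × (0.46 × 28.3 + 8.13) = 0.27 × 21.148 = 5.7100 mm/d
Monthly total = 5.7100 × 31 = 177.010 mm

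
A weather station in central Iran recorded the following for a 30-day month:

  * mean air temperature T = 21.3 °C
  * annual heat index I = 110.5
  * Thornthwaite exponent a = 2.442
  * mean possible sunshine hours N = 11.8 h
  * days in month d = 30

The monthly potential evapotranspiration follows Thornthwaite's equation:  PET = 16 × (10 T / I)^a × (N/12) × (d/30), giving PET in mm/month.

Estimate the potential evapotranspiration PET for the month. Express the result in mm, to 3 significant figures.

78.1 mm

10T/I = 10 × 21.3 / 110.5 = 1.9276
(10T/I)^a = 1.9276^2.442 = 4.9661
Uncorrected PET = 16 × 4.9661 = 79.458 mm
Correction = (N/12)(d/30) = (11.8/12)(30/30) = 0.9833
PET = 79.458 × 0.9833 = 78.131 mm/month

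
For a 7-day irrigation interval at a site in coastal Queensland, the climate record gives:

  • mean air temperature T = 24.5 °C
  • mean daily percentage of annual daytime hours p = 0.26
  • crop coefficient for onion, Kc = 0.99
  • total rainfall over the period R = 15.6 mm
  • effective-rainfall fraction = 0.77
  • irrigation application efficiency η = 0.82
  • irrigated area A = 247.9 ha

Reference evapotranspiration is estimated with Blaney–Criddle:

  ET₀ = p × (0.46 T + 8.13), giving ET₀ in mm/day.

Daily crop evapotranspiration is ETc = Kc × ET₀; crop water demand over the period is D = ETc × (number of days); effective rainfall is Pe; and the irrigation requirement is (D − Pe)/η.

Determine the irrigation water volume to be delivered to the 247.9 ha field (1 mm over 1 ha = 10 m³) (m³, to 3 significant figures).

69400 m³

ET₀ = 0.26 × (0.46 × 24.5 + 8.13) = 0.26 × 19.400 = 5.0440 mm/d
ETc = Kc × ET₀ = 0.99 × 5.0440 = 4.9936 mm/d
Crop demand D = ETc × 7 d = 4.9936 × 7 = 34.955 mm
Pe = 0.77 × 15.6 = 12.012 mm
D − Pe = 34.955 − 12.012 = 22.943 mm
Gross irrigation = 22.943 / 0.82 = 27.979 mm
Volume = 27.979 mm × 247.9 ha × 10 = 69359.9 m³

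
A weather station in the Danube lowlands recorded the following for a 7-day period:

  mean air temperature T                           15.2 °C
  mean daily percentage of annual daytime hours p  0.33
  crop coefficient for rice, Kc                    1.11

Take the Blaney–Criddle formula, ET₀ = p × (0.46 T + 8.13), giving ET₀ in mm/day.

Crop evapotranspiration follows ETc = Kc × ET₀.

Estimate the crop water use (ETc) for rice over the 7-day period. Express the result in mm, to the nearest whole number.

39 mm

ET₀ = 0.33 × (0.46 × 15.2 + 8.13) = 0.33 × 15.122 = 4.9903 mm/d
ETc = Kc × ET₀ = 1.11 × 4.9903 = 5.5392 mm/d
Over 7 days: 5.5392 × 7 = 38.774 mm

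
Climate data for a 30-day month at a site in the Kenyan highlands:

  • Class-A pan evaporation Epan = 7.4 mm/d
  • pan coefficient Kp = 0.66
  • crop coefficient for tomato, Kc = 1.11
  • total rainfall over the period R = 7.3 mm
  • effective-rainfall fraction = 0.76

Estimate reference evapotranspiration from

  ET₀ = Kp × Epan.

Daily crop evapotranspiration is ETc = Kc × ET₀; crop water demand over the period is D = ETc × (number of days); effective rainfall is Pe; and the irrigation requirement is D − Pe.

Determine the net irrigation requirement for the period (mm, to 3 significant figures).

157 mm

ET₀ = 0.66 × 7.4 = 4.8840 mm/d
ETc = Kc × ET₀ = 1.11 × 4.8840 = 5.4212 mm/d
Crop demand D = ETc × 30 d = 5.4212 × 30 = 162.636 mm
Pe = 0.76 × 7.3 = 5.548 mm
D − Pe = 162.636 − 5.548 = 157.088 mm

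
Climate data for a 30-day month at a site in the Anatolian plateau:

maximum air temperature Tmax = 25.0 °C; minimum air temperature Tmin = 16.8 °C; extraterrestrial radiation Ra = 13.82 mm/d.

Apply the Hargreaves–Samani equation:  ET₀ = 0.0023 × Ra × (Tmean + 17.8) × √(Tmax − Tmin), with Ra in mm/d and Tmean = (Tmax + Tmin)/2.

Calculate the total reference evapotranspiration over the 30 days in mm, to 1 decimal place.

Tmean = (25.0 + 16.8)/2 = 20.90 °C
ET₀ = 0.0023 × 13.82 × (20.90 + 17.8) × √8.2 = 0.0023 × 13.82 × 38.70 × 2.8636 = 3.5226 mm/d
Over 30 days: 3.5226 × 30 = 105.678 mm

105.7 mm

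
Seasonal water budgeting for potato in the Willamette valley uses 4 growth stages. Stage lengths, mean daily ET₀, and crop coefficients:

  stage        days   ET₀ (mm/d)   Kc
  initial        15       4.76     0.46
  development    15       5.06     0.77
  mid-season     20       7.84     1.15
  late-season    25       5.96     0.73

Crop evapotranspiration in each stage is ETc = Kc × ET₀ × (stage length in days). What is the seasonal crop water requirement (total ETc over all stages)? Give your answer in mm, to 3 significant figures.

380 mm

initial: 0.46 × 4.76 × 15 = 32.84 mm
development: 0.77 × 5.06 × 15 = 58.44 mm
mid-season: 1.15 × 7.84 × 20 = 180.32 mm
late-season: 0.73 × 5.96 × 25 = 108.77 mm
Seasonal total = 380.37 mm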